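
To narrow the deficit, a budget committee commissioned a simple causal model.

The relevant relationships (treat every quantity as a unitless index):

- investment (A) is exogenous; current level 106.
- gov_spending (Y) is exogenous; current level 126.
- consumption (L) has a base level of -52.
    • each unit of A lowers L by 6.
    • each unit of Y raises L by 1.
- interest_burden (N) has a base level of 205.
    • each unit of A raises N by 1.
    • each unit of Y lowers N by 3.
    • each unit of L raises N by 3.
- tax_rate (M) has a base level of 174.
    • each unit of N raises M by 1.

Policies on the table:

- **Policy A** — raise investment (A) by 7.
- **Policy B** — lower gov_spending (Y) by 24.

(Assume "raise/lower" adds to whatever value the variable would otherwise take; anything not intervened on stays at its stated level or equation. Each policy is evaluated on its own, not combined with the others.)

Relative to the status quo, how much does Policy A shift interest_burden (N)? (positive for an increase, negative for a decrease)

-119

Baseline:
  A = 106
  Y = 126
  L = -52 − 6·106 + 126 = -562
  N = 205 + 106 − 3·126 + 3·(-562) = -1753
Policy A (A + 7):
  A = 106 + 7 = 113
  Y = 126
  L = -52 − 6·113 + 126 = -604
  N = 205 + 113 − 3·126 + 3·(-604) = -1872
Change in N: -1872 − (-1753) = -119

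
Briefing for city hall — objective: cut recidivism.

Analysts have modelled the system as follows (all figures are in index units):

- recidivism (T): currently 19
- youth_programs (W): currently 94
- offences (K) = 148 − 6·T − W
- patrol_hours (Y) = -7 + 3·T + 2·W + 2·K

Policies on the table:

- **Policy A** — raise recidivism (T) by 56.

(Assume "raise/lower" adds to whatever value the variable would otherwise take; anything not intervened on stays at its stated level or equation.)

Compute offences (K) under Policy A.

-396

Policy A (T + 56):
  T = 19 + 56 = 75
  W = 94
  K = 148 − 6·75 − 94 = -396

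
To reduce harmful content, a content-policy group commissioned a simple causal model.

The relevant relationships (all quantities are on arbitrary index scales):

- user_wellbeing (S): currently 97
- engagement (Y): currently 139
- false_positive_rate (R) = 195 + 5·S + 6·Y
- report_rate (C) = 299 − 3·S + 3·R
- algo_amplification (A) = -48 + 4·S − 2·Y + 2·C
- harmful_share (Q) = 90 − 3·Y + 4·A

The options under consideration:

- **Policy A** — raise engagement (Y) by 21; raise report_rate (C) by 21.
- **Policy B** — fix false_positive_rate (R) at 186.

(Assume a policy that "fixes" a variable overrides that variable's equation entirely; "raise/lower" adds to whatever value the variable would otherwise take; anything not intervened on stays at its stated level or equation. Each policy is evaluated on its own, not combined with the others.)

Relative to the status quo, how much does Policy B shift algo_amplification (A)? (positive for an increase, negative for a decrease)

-7968

Baseline:
  S = 97
  Y = 139
  R = 195 + 5·97 + 6·139 = 1514
  C = 299 − 3·97 + 3·1514 = 4550
  A = -48 + 4·97 − 2·139 + 2·4550 = 9162
Policy B (R := 186):
  S = 97
  Y = 139
  R = 186
  C = 299 − 3·97 + 3·186 = 566
  A = -48 + 4·97 − 2·139 + 2·566 = 1194
Change in A: 1194 − 9162 = -7968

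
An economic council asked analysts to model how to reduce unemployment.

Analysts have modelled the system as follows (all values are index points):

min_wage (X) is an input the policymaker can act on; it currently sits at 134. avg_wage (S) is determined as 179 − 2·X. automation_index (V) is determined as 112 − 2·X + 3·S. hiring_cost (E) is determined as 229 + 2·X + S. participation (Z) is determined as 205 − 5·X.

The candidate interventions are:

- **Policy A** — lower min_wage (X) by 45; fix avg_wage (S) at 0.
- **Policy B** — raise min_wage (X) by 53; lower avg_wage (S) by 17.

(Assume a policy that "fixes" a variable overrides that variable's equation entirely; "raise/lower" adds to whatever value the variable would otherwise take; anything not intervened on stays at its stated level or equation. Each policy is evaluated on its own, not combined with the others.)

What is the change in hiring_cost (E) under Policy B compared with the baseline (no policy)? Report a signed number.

-17

Baseline:
  X = 134
  S = 179 − 2·134 = -89
  E = 229 + 2·134 + (-89) = 408
Policy B (X + 53, S − 17):
  X = 134 + 53 = 187
  S = 179 − 2·187 (−17 from intervention) = -212
  E = 229 + 2·187 + (-212) = 391
Change in E: 391 − 408 = -17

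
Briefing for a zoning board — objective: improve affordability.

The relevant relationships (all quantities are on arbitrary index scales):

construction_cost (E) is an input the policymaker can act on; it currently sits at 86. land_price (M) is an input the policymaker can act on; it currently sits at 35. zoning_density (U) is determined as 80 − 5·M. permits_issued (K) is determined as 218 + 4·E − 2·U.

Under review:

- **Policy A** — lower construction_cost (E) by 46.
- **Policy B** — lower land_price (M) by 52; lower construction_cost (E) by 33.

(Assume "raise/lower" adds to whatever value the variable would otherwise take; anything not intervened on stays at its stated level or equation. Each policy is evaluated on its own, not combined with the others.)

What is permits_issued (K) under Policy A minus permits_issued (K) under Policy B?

Policy A (E − 46):
  E = 86 − 46 = 40
  M = 35
  U = 80 − 5·35 = -95
  K = 218 + 4·40 − 2·(-95) = 568
Policy B (M − 52, E − 33):
  E = 86 − 33 = 53
  M = 35 − 52 = -17
  U = 80 − 5·(-17) = 165
  K = 218 + 4·53 − 2·165 = 100
K: 568 − 100 = 468

468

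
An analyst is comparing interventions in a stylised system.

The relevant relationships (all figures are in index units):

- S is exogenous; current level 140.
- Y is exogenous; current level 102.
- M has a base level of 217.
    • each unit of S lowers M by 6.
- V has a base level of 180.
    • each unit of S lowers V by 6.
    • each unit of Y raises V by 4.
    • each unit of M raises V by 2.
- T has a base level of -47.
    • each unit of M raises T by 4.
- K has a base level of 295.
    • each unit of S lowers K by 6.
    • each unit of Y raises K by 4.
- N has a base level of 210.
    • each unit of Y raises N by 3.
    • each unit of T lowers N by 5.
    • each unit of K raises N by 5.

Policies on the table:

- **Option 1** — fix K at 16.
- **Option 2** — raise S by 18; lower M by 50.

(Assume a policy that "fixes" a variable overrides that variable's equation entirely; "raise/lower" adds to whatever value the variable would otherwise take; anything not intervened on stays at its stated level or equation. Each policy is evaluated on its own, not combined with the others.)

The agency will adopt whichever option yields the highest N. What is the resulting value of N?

15146

Option 1 (K := 16):
  S = 140
  Y = 102
  M = 217 − 6·140 = -623
  T = -47 + 4·(-623) = -2539
  K = 16
  N = 210 + 3·102 − 5·(-2539) + 5·16 = 13291
Option 2 (S + 18, M − 50):
  S = 140 + 18 = 158
  Y = 102
  M = 217 − 6·158 (−50 from intervention) = -781
  T = -47 + 4·(-781) = -3171
  K = 295 − 6·158 + 4·102 = -245
  N = 210 + 3·102 − 5·(-3171) + 5·(-245) = 15146
Comparing — Option 1: N=13291, Option 2: N=15146. Highest is 15146 (Option 2).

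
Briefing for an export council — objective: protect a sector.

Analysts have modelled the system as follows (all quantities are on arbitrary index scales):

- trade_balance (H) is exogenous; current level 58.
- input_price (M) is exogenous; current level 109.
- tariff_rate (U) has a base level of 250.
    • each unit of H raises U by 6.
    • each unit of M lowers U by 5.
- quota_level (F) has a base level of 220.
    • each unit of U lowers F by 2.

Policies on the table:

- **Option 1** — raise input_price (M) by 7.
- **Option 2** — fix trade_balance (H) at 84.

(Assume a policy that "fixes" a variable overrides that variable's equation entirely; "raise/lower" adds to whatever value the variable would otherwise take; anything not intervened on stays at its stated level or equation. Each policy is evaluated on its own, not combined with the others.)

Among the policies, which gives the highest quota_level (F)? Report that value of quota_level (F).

Option 1 (M + 7):
  H = 58
  M = 109 + 7 = 116
  U = 250 + 6·58 − 5·116 = 18
  F = 220 − 2·18 = 184
Option 2 (H := 84):
  H = 84
  M = 109
  U = 250 + 6·84 − 5·109 = 209
  F = 220 − 2·209 = -198
Comparing — Option 1: F=184, Option 2: F=-198. Highest is 184 (Option 1).

184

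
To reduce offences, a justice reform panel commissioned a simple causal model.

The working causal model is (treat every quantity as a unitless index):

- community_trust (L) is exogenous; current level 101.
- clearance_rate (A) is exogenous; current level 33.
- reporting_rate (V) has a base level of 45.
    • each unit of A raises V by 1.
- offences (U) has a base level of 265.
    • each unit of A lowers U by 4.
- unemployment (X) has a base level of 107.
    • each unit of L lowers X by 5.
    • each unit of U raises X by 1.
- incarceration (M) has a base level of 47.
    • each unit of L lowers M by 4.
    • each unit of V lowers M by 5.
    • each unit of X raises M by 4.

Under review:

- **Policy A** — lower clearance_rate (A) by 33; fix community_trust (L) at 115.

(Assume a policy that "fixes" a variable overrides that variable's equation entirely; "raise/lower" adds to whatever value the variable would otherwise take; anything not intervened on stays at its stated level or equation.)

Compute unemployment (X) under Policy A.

Policy A (A − 33, L := 115):
  L = 115
  A = 33 − 33 = 0
  U = 265 − 4·0 = 265
  X = 107 − 5·115 + 265 = -203

-203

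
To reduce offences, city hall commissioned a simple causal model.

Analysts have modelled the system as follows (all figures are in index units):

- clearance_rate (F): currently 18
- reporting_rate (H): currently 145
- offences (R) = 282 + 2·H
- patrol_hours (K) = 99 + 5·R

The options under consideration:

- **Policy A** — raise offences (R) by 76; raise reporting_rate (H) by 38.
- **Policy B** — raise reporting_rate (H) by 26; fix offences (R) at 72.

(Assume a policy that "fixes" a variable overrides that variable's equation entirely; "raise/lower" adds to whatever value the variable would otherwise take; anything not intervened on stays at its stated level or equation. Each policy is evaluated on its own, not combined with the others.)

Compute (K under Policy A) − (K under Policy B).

Policy A (R + 76, H + 38):
  H = 145 + 38 = 183
  R = 282 + 2·183 (+76 from intervention) = 724
  K = 99 + 5·724 = 3719
Policy B (H + 26, R := 72):
  H = 145 + 26 = 171
  R = 72
  K = 99 + 5·72 = 459
K: 3719 − 459 = 3260

3260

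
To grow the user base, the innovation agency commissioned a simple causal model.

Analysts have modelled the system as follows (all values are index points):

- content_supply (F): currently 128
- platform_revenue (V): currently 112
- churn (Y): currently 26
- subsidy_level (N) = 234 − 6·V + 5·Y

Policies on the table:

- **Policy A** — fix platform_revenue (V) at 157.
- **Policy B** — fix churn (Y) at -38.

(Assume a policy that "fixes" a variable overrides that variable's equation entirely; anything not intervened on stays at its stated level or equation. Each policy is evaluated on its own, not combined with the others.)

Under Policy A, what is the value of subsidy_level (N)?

-578

Policy A (V := 157):
  V = 157
  Y = 26
  N = 234 − 6·157 + 5·26 = -578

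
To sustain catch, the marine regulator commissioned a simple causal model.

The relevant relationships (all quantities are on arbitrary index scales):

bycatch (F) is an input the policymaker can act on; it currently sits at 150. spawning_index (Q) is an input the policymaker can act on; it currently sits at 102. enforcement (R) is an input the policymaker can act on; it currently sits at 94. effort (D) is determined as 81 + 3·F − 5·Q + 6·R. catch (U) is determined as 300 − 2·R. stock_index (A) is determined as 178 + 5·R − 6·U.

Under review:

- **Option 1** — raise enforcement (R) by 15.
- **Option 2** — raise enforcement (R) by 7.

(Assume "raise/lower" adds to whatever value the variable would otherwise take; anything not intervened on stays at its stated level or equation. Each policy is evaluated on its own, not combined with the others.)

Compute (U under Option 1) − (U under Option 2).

Option 1 (R + 15):
  R = 94 + 15 = 109
  U = 300 − 2·109 = 82
Option 2 (R + 7):
  R = 94 + 7 = 101
  U = 300 − 2·101 = 98
U: 82 − 98 = -16

-16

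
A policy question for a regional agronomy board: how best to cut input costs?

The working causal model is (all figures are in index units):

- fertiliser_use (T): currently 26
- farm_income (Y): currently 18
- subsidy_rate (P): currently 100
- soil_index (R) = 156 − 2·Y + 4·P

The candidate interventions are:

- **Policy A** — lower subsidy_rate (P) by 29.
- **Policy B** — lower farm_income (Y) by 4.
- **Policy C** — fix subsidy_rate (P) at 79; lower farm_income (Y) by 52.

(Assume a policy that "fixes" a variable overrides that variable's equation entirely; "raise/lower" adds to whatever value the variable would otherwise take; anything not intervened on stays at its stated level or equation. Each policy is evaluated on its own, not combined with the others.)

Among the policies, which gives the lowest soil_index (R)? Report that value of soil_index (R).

404

Policy A (P − 29):
  Y = 18
  P = 100 − 29 = 71
  R = 156 − 2·18 + 4·71 = 404
Policy B (Y − 4):
  Y = 18 − 4 = 14
  P = 100
  R = 156 − 2·14 + 4·100 = 528
Policy C (P := 79, Y − 52):
  Y = 18 − 52 = -34
  P = 79
  R = 156 − 2·(-34) + 4·79 = 540
Comparing — Policy A: R=404, Policy B: R=528, Policy C: R=540. Lowest is 404 (Policy A).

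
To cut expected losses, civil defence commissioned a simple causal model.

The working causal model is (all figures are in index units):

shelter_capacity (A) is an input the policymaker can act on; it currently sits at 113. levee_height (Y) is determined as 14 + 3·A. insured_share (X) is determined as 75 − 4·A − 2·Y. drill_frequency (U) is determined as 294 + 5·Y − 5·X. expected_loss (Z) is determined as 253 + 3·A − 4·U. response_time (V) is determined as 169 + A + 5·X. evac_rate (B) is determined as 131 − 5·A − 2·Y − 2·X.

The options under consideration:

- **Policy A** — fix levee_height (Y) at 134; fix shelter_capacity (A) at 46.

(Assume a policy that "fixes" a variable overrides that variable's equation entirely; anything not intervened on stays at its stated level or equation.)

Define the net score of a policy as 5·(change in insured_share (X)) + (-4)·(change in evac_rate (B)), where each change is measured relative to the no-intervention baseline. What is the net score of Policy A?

Baseline:
  A = 113
  Y = 14 + 3·113 = 353
  X = 75 − 4·113 − 2·353 = -1083
  B = 131 − 5·113 − 2·353 − 2·(-1083) = 1026
Policy A (Y := 134, A := 46):
  A = 46
  Y = 134
  X = 75 − 4·46 − 2·134 = -377
  B = 131 − 5·46 − 2·134 − 2·(-377) = 387
ΔX = -377 − (-1083) = 706; ΔB = 387 − 1026 = -639
Score = 5·706 + (-4)·(-639) = 6086

6086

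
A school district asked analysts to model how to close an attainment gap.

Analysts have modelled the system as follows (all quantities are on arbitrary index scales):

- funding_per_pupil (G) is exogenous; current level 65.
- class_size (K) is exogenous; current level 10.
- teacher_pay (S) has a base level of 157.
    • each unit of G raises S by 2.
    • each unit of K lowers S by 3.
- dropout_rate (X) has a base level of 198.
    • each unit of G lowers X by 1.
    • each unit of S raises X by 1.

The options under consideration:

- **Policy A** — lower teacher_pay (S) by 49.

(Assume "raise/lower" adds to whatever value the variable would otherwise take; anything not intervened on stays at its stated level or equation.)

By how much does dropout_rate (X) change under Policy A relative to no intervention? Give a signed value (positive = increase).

-49

Baseline:
  G = 65
  K = 10
  S = 157 + 2·65 − 3·10 = 257
  X = 198 − 65 + 257 = 390
Policy A (S − 49):
  G = 65
  K = 10
  S = 157 + 2·65 − 3·10 (−49 from intervention) = 208
  X = 198 − 65 + 208 = 341
Change in X: 341 − 390 = -49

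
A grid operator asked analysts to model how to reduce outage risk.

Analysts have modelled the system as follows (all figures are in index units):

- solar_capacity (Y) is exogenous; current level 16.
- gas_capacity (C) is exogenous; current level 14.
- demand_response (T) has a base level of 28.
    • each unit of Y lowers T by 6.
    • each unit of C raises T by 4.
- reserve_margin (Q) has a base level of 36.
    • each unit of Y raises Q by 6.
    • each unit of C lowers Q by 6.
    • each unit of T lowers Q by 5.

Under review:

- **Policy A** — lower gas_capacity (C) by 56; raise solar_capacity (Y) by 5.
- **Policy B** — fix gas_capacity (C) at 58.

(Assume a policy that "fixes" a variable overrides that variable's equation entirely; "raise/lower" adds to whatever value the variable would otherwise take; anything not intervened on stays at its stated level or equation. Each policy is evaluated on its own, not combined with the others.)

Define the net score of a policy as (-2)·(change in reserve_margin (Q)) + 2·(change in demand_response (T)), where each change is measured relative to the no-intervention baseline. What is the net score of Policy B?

2640

Baseline:
  Y = 16
  C = 14
  T = 28 − 6·16 + 4·14 = -12
  Q = 36 + 6·16 − 6·14 − 5·(-12) = 108
Policy B (C := 58):
  Y = 16
  C = 58
  T = 28 − 6·16 + 4·58 = 164
  Q = 36 + 6·16 − 6·58 − 5·164 = -1036
ΔQ = -1036 − 108 = -1144; ΔT = 164 − (-12) = 176
Score = (-2)·(-1144) + 2·176 = 2640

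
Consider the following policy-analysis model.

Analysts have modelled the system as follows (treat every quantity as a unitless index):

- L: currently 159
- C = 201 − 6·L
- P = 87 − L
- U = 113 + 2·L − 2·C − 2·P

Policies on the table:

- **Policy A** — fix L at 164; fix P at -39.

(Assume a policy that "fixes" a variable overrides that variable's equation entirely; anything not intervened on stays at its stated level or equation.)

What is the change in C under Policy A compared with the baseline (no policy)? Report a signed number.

-30

Baseline:
  L = 159
  C = 201 − 6·159 = -753
Policy A (L := 164, P := -39):
  L = 164
  C = 201 − 6·164 = -783
Change in C: -783 − (-753) = -30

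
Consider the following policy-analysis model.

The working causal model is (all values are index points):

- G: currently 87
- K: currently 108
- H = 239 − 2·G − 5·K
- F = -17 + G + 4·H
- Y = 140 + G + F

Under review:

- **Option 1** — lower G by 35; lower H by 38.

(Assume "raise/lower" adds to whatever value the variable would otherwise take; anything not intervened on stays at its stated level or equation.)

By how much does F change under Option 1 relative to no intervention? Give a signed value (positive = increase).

Baseline:
  G = 87
  K = 108
  H = 239 − 2·87 − 5·108 = -475
  F = -17 + 87 + 4·(-475) = -1830
Option 1 (G − 35, H − 38):
  G = 87 − 35 = 52
  K = 108
  H = 239 − 2·52 − 5·108 (−38 from intervention) = -443
  F = -17 + 52 + 4·(-443) = -1737
Change in F: -1737 − (-1830) = 93

93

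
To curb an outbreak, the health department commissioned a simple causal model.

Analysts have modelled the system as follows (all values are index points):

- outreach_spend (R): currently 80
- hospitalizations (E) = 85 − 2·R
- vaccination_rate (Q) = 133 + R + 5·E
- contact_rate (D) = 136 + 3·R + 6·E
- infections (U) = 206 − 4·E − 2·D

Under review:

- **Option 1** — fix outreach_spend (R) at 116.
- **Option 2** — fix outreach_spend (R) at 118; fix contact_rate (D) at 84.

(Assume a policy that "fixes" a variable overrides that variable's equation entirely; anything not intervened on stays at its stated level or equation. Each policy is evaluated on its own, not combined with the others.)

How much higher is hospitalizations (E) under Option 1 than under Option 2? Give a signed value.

Option 1 (R := 116):
  R = 116
  E = 85 − 2·116 = -147
Option 2 (R := 118, D := 84):
  R = 118
  E = 85 − 2·118 = -151
E: -147 − (-151) = 4

4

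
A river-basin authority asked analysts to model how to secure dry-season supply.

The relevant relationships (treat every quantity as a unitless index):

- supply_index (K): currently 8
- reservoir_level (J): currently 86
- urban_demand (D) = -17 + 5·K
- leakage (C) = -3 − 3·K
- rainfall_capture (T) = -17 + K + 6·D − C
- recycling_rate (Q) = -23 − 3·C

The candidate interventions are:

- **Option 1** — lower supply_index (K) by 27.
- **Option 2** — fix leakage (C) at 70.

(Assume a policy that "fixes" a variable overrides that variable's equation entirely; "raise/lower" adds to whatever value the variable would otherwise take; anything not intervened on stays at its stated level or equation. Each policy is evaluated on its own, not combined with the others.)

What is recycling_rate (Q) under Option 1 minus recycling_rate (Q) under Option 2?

48

Option 1 (K − 27):
  K = 8 − 27 = -19
  C = -3 − 3·(-19) = 54
  Q = -23 − 3·54 = -185
Option 2 (C := 70):
  K = 8
  C = 70
  Q = -23 − 3·70 = -233
Q: -185 − (-233) = 48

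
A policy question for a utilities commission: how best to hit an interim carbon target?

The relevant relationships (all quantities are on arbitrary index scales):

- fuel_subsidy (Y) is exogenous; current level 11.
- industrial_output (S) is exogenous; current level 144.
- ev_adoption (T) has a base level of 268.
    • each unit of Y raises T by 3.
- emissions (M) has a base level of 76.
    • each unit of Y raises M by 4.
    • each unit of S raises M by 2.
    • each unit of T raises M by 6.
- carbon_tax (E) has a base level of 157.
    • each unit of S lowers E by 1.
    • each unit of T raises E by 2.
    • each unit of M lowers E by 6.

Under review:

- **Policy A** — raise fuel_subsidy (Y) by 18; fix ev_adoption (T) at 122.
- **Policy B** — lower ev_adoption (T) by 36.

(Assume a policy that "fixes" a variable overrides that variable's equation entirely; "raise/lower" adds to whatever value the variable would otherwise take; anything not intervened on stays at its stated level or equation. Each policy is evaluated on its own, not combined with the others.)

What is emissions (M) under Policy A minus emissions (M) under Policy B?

-786

Policy A (Y + 18, T := 122):
  Y = 11 + 18 = 29
  S = 144
  T = 122
  M = 76 + 4·29 + 2·144 + 6·122 = 1212
Policy B (T − 36):
  Y = 11
  S = 144
  T = 268 + 3·11 (−36 from intervention) = 265
  M = 76 + 4·11 + 2·144 + 6·265 = 1998
M: 1212 − 1998 = -786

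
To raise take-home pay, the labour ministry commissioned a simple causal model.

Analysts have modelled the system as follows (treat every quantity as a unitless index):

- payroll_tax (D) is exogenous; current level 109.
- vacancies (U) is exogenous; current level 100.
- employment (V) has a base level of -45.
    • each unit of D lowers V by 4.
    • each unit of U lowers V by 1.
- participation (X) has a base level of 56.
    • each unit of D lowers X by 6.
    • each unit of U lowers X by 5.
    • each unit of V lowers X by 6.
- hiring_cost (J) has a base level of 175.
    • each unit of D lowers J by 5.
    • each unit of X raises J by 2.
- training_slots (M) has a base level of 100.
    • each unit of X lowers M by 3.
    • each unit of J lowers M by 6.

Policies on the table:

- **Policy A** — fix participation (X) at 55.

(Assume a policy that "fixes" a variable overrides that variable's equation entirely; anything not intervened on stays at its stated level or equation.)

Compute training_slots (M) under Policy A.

1495

Policy A (X := 55):
  D = 109
  U = 100
  V = -45 − 4·109 − 100 = -581
  X = 55
  J = 175 − 5·109 + 2·55 = -260
  M = 100 − 3·55 − 6·(-260) = 1495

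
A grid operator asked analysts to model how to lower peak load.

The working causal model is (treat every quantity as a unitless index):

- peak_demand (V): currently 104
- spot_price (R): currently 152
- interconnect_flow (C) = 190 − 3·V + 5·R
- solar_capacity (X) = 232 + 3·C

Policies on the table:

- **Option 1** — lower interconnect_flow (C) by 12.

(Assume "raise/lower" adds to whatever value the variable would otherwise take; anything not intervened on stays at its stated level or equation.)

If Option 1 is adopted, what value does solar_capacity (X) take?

Option 1 (C − 12):
  V = 104
  R = 152
  C = 190 − 3·104 + 5·152 (−12 from intervention) = 626
  X = 232 + 3·626 = 2110

2110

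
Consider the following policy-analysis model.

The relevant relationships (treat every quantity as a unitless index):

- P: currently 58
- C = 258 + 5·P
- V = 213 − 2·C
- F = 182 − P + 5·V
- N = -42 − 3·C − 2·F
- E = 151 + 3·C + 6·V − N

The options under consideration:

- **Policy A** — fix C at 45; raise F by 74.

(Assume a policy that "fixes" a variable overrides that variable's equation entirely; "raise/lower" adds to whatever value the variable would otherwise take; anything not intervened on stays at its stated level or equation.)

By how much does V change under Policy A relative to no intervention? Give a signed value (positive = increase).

Baseline:
  P = 58
  C = 258 + 5·58 = 548
  V = 213 − 2·548 = -883
Policy A (C := 45, F + 74):
  P = 58
  C = 45
  V = 213 − 2·45 = 123
Change in V: 123 − (-883) = 1006

1006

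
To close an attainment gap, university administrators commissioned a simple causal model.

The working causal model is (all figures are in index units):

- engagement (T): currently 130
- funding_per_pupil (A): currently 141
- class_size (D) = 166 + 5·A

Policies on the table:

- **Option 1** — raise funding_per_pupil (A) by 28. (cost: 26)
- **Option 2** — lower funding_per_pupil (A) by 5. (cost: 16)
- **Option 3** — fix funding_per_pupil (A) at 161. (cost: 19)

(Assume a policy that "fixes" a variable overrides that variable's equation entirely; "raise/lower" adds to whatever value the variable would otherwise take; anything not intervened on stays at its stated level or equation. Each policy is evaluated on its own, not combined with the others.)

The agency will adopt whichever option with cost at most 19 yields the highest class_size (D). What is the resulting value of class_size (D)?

971

Option 2 (A − 5):
  A = 141 − 5 = 136
  D = 166 + 5·136 = 846
Option 3 (A := 161):
  A = 161
  D = 166 + 5·161 = 971
Comparing — Option 2: D=846, Option 3: D=971. Highest is 971 (Option 3).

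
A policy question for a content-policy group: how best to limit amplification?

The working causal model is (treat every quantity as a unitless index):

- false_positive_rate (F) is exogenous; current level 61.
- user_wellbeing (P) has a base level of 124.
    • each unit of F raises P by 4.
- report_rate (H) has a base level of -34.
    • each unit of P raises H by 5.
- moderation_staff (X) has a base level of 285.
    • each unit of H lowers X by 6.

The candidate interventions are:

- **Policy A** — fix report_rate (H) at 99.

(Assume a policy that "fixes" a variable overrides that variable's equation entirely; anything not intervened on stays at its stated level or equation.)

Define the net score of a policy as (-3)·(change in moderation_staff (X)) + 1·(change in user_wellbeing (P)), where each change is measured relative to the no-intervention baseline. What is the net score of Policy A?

Baseline:
  F = 61
  P = 124 + 4·61 = 368
  H = -34 + 5·368 = 1806
  X = 285 − 6·1806 = -10551
Policy A (H := 99):
  F = 61
  P = 124 + 4·61 = 368
  H = 99
  X = 285 − 6·99 = -309
ΔX = -309 − (-10551) = 10242; ΔP = 368 − 368 = 0
Score = (-3)·10242 + 1·0 = -30726

-30726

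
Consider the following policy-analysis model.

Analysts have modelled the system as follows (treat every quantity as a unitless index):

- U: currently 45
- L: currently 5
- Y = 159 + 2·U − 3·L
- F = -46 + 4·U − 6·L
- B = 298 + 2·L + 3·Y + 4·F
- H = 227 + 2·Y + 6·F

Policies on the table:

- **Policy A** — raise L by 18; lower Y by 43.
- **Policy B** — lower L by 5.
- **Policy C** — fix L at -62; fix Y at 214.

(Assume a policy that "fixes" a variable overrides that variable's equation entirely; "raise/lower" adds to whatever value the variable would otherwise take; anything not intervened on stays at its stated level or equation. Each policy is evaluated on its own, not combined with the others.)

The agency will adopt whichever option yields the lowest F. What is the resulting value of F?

-4

Policy A (L + 18, Y − 43):
  U = 45
  L = 5 + 18 = 23
  F = -46 + 4·45 − 6·23 = -4
Policy B (L − 5):
  U = 45
  L = 5 − 5 = 0
  F = -46 + 4·45 − 6·0 = 134
Policy C (L := -62, Y := 214):
  U = 45
  L = -62
  F = -46 + 4·45 − 6·(-62) = 506
Comparing — Policy A: F=-4, Policy B: F=134, Policy C: F=506. Lowest is -4 (Policy A).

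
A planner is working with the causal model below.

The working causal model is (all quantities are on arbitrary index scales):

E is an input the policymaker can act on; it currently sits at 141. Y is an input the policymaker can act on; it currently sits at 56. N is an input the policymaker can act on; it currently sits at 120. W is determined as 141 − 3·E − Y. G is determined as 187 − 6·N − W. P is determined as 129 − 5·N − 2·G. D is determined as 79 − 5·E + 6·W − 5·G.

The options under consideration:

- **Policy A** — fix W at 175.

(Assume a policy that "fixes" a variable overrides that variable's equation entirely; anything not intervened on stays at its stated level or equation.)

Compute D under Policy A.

Policy A (W := 175):
  E = 141
  Y = 56
  N = 120
  W = 175
  G = 187 − 6·120 − 175 = -708
  D = 79 − 5·141 + 6·175 − 5·(-708) = 3964

3964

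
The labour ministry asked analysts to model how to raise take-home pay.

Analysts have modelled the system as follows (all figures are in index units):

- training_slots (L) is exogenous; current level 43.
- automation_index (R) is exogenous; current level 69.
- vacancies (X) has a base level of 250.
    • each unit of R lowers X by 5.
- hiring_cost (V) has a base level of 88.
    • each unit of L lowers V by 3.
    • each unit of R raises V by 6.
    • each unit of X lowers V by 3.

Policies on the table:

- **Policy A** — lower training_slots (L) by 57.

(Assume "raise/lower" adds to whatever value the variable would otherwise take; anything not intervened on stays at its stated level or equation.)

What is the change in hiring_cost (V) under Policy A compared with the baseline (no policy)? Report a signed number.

Baseline:
  L = 43
  R = 69
  X = 250 − 5·69 = -95
  V = 88 − 3·43 + 6·69 − 3·(-95) = 658
Policy A (L − 57):
  L = 43 − 57 = -14
  R = 69
  X = 250 − 5·69 = -95
  V = 88 − 3·(-14) + 6·69 − 3·(-95) = 829
Change in V: 829 − 658 = 171

171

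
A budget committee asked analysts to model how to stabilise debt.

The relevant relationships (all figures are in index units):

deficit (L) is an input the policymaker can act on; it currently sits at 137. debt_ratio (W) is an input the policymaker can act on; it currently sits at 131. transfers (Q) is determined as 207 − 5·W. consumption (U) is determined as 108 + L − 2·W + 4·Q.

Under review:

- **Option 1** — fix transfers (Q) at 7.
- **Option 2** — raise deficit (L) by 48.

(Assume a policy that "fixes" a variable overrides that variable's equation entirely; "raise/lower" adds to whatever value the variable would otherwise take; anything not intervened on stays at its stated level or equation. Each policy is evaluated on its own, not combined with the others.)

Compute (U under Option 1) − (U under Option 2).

Option 1 (Q := 7):
  L = 137
  W = 131
  Q = 7
  U = 108 + 137 − 2·131 + 4·7 = 11
Option 2 (L + 48):
  L = 137 + 48 = 185
  W = 131
  Q = 207 − 5·131 = -448
  U = 108 + 185 − 2·131 + 4·(-448) = -1761
U: 11 − (-1761) = 1772

1772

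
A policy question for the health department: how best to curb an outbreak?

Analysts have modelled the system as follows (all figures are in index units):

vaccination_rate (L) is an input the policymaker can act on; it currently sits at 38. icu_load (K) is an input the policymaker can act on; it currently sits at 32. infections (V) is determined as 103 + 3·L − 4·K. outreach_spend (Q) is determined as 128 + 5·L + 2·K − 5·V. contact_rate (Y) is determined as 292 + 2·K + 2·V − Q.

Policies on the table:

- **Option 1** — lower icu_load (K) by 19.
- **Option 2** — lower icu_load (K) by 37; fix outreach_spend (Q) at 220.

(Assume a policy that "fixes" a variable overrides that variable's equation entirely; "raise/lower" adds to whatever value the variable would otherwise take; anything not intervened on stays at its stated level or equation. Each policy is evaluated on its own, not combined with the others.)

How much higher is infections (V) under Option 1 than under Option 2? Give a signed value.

-72

Option 1 (K − 19):
  L = 38
  K = 32 − 19 = 13
  V = 103 + 3·38 − 4·13 = 165
Option 2 (K − 37, Q := 220):
  L = 38
  K = 32 − 37 = -5
  V = 103 + 3·38 − 4·(-5) = 237
V: 165 − 237 = -72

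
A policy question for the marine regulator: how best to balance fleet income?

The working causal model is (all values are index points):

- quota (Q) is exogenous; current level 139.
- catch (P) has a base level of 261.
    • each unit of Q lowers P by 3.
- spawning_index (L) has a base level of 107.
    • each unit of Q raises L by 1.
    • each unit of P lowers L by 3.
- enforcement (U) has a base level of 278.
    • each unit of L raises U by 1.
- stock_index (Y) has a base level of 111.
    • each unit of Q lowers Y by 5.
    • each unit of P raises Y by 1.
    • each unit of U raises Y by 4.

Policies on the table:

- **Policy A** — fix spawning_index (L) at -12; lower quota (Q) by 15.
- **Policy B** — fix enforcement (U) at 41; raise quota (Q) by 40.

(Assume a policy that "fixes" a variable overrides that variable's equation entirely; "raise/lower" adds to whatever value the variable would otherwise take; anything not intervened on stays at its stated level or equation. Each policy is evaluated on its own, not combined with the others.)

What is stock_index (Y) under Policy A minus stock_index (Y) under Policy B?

Policy A (L := -12, Q − 15):
  Q = 139 − 15 = 124
  P = 261 − 3·124 = -111
  L = -12
  U = 278 + (-12) = 266
  Y = 111 − 5·124 + (-111) + 4·266 = 444
Policy B (U := 41, Q + 40):
  Q = 139 + 40 = 179
  P = 261 − 3·179 = -276
  L = 107 + 179 − 3·(-276) = 1114
  U = 41
  Y = 111 − 5·179 + (-276) + 4·41 = -896
Y: 444 − (-896) = 1340

1340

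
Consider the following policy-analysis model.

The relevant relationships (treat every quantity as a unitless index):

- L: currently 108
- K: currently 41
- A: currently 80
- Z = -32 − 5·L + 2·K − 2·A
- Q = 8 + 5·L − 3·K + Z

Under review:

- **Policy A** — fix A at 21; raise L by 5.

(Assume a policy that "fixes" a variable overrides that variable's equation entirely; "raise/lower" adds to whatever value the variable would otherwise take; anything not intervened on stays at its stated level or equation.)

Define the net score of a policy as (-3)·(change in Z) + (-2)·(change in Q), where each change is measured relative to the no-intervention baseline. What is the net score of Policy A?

-515

Baseline:
  L = 108
  K = 41
  A = 80
  Z = -32 − 5·108 + 2·41 − 2·80 = -650
  Q = 8 + 5·108 − 3·41 + (-650) = -225
Policy A (A := 21, L + 5):
  L = 108 + 5 = 113
  K = 41
  A = 21
  Z = -32 − 5·113 + 2·41 − 2·21 = -557
  Q = 8 + 5·113 − 3·41 + (-557) = -107
ΔZ = -557 − (-650) = 93; ΔQ = -107 − (-225) = 118
Score = (-3)·93 + (-2)·118 = -515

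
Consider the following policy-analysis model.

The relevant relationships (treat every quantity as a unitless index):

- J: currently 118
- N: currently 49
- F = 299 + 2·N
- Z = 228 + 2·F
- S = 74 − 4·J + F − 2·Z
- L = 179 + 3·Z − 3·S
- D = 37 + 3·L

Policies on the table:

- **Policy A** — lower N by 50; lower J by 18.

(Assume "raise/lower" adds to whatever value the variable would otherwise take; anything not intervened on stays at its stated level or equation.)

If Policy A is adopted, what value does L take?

7664

Policy A (N − 50, J − 18):
  J = 118 − 18 = 100
  N = 49 − 50 = -1
  F = 299 + 2·(-1) = 297
  Z = 228 + 2·297 = 822
  S = 74 − 4·100 + 297 − 2·822 = -1673
  L = 179 + 3·822 − 3·(-1673) = 7664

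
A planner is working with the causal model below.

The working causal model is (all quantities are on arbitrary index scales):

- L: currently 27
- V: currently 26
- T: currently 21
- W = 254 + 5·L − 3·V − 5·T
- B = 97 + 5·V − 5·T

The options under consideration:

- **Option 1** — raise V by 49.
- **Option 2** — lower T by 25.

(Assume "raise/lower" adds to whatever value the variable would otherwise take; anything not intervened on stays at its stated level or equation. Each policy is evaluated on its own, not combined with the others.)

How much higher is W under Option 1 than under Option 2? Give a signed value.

-272

Option 1 (V + 49):
  L = 27
  V = 26 + 49 = 75
  T = 21
  W = 254 + 5·27 − 3·75 − 5·21 = 59
Option 2 (T − 25):
  L = 27
  V = 26
  T = 21 − 25 = -4
  W = 254 + 5·27 − 3·26 − 5·(-4) = 331
W: 59 − 331 = -272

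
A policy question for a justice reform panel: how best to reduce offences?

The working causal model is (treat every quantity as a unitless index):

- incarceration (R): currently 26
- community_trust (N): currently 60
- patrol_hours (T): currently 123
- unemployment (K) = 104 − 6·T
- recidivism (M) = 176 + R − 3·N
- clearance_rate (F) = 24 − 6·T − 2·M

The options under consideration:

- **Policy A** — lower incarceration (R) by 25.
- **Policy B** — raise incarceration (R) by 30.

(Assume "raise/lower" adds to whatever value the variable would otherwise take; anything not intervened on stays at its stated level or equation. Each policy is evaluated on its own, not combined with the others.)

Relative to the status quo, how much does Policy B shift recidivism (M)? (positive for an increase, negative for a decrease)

Baseline:
  R = 26
  N = 60
  M = 176 + 26 − 3·60 = 22
Policy B (R + 30):
  R = 26 + 30 = 56
  N = 60
  M = 176 + 56 − 3·60 = 52
Change in M: 52 − 22 = 30

30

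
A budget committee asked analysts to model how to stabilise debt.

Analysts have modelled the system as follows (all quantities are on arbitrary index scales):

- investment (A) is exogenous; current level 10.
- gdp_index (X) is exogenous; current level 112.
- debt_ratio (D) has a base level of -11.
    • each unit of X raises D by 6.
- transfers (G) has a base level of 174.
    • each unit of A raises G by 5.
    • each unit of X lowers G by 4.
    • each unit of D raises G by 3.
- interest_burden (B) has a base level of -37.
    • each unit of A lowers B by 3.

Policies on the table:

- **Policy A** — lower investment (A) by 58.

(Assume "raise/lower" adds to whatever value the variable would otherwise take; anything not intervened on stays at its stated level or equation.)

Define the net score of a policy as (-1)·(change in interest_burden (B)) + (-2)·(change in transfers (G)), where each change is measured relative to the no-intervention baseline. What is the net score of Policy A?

Baseline:
  A = 10
  X = 112
  D = -11 + 6·112 = 661
  G = 174 + 5·10 − 4·112 + 3·661 = 1759
  B = -37 − 3·10 = -67
Policy A (A − 58):
  A = 10 − 58 = -48
  X = 112
  D = -11 + 6·112 = 661
  G = 174 + 5·(-48) − 4·112 + 3·661 = 1469
  B = -37 − 3·(-48) = 107
ΔB = 107 − (-67) = 174; ΔG = 1469 − 1759 = -290
Score = (-1)·174 + (-2)·(-290) = 406

406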